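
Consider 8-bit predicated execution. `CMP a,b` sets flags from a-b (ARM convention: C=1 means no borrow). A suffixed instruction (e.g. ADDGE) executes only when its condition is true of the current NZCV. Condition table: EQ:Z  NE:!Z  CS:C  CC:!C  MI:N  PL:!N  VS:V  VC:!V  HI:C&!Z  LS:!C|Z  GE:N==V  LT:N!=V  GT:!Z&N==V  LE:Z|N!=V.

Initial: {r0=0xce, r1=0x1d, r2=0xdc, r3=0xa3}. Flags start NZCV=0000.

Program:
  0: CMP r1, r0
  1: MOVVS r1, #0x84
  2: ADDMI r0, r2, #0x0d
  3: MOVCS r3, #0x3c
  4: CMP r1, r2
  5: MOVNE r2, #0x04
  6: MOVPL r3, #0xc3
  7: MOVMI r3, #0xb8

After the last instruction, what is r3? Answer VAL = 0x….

VAL = 0xc3

0: ✓ CMP  NZCV=0000
1: · MOVVS
2: · ADDMI
3: · MOVCS
4: ✓ CMP  NZCV=0000
5: ✓ MOVNE  r2←0x04
6: ✓ MOVPL  r3←0xc3
7: · MOVMI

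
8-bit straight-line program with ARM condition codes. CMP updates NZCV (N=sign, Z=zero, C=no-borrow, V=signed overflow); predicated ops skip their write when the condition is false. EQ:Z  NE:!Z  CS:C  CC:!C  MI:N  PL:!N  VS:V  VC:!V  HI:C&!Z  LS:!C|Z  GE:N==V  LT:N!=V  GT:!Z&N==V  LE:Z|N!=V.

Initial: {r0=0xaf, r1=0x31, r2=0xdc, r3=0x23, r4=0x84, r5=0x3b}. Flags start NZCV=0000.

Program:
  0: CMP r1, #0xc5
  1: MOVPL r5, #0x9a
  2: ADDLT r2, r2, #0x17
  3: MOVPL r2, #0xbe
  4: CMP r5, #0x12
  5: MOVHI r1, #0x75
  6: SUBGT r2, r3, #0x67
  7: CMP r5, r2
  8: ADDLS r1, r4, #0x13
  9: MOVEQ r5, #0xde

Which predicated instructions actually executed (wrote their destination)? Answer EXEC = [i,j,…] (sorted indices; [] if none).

0: ✓ CMP  NZCV=0000
1: ✓ MOVPL  r5←0x9a
2: · ADDLT
3: ✓ MOVPL  r2←0xbe
4: ✓ CMP  NZCV=1010
5: ✓ MOVHI  r1←0x75
6: · SUBGT
7: ✓ CMP  NZCV=1000
8: ✓ ADDLS  r1←0x97
9: · MOVEQ

EXEC = [1,3,5,8]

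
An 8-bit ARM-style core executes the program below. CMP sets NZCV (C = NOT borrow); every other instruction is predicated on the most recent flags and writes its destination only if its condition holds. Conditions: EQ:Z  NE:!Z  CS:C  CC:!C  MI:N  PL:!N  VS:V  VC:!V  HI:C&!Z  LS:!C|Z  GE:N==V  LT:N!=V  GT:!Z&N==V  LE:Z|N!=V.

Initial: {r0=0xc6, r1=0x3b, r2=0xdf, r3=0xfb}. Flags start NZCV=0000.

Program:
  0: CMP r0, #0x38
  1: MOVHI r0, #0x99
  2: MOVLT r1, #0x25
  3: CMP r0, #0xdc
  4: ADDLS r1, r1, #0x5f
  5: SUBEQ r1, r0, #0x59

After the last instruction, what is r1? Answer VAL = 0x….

VAL = 0x84

[0] flags=1010 → (cmp)
[1] flags=1010 HI?T → r0=0x99
[2] flags=1010 LT?T → r1=0x25
[3] flags=1000 → (cmp)
[4] flags=1000 LS?T → r1=0x84
[5] flags=1000 EQ?F → skip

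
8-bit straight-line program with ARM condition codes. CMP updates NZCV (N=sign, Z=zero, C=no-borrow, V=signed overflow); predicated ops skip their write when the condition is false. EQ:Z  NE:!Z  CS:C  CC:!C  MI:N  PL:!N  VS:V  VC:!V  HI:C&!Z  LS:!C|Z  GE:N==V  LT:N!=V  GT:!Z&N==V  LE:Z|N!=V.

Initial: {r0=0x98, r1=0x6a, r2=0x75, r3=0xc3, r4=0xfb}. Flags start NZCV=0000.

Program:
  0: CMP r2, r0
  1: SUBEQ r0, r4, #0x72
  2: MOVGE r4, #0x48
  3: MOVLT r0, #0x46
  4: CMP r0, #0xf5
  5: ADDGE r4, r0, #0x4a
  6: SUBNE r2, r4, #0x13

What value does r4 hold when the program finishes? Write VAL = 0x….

VAL = 0x48

0: ✓ CMP  NZCV=1001
1: · SUBEQ
2: ✓ MOVGE  r4←0x48
3: · MOVLT
4: ✓ CMP  NZCV=1000
5: · ADDGE
6: ✓ SUBNE  r2←0x35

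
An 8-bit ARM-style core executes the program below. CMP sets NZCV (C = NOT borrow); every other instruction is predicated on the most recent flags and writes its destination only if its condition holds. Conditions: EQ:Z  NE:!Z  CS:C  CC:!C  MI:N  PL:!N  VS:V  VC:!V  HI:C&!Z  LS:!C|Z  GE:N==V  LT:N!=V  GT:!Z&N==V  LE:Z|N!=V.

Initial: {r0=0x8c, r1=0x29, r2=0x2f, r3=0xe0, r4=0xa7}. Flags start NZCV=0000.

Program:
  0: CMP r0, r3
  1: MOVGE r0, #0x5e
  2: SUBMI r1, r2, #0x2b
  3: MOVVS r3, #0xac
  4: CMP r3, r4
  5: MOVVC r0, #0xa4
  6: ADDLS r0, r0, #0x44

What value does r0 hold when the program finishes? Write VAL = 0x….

[0] flags=1000 → (cmp)
[1] flags=1000 GE?F → skip
[2] flags=1000 MI?T → r1=0x04
[3] flags=1000 VS?F → skip
[4] flags=0010 → (cmp)
[5] flags=0010 VC?T → r0=0xa4
[6] flags=0010 LS?F → skip

VAL = 0xa4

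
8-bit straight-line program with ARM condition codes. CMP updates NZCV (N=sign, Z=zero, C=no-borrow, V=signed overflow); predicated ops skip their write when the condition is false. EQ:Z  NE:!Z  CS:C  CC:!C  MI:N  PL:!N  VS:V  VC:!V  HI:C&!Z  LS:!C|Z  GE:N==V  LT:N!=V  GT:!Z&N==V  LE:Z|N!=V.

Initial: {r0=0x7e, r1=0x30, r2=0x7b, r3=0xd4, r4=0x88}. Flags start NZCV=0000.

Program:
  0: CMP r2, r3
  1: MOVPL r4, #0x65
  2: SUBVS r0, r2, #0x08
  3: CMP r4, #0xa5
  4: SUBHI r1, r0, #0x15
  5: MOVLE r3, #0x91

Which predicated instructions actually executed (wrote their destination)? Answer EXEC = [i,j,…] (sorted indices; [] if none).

EXEC = [2,5]

0: ✓ CMP  NZCV=1001
1: · MOVPL
2: ✓ SUBVS  r0←0x73
3: ✓ CMP  NZCV=1000
4: · SUBHI
5: ✓ MOVLE  r3←0x91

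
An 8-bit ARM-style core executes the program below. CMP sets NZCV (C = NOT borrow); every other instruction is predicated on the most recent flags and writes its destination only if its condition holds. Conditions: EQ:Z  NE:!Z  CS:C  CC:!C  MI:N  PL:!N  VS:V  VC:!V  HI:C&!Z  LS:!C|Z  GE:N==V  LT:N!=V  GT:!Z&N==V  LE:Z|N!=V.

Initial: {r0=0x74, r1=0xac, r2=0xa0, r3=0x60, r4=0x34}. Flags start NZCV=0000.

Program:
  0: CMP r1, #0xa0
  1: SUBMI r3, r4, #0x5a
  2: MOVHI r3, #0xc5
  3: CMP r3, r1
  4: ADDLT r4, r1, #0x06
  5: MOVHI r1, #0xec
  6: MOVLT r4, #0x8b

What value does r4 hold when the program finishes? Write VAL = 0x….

0: ✓ CMP  NZCV=0010
1: · SUBMI
2: ✓ MOVHI  r3←0xc5
3: ✓ CMP  NZCV=0010
4: · ADDLT
5: ✓ MOVHI  r1←0xec
6: · MOVLT

VAL = 0x34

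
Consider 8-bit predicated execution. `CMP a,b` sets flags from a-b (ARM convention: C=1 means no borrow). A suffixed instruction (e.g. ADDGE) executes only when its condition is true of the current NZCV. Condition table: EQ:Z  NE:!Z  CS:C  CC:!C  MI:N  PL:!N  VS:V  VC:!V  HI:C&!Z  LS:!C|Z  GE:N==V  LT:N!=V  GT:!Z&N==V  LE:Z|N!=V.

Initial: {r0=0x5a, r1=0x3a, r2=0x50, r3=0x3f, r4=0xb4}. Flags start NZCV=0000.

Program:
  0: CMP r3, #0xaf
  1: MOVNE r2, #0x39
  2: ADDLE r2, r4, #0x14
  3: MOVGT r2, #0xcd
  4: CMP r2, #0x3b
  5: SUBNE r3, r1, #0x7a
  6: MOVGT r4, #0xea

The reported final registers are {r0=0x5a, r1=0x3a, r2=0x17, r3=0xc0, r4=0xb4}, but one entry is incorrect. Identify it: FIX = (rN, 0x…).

0: ✓ CMP  NZCV=1001
1: ✓ MOVNE  r2←0x39
2: · ADDLE
3: ✓ MOVGT  r2←0xcd
4: ✓ CMP  NZCV=1010
5: ✓ SUBNE  r3←0xc0
6: · MOVGT

FIX = (r2, 0xcd)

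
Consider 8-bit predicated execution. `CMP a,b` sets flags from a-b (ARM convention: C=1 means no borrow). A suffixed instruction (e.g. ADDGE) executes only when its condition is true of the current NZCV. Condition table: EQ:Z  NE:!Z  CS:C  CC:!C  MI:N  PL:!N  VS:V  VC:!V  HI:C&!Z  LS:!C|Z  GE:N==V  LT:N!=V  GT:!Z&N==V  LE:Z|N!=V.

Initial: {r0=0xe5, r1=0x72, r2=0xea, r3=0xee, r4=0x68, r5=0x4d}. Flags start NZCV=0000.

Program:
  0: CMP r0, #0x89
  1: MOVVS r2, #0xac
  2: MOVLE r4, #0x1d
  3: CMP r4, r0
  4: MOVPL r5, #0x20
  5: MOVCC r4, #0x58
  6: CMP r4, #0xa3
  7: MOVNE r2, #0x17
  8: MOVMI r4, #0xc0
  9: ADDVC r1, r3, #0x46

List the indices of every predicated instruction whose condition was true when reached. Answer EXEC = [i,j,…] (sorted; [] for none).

EXEC = [5,7,8]

[0] flags=0010 → (cmp)
[1] flags=0010 VS?F → skip
[2] flags=0010 LE?F → skip
[3] flags=1001 → (cmp)
[4] flags=1001 PL?F → skip
[5] flags=1001 CC?T → r4=0x58
[6] flags=1001 → (cmp)
[7] flags=1001 NE?T → r2=0x17
[8] flags=1001 MI?T → r4=0xc0
[9] flags=1001 VC?F → skip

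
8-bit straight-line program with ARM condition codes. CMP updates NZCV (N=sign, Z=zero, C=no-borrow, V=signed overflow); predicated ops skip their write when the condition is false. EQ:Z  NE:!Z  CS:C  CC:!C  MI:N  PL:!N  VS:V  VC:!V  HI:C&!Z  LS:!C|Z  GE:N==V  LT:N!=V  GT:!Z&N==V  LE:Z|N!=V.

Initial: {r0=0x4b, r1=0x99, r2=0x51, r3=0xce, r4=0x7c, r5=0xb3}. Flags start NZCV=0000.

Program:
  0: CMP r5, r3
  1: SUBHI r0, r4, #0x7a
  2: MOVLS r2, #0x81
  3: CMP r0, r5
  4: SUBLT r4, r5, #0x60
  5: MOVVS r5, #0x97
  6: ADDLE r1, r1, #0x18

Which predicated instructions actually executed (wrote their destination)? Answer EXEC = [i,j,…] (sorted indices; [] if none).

EXEC = [2,5]

[0] flags=1000 → (cmp)
[1] flags=1000 HI?F → skip
[2] flags=1000 LS?T → r2=0x81
[3] flags=1001 → (cmp)
[4] flags=1001 LT?F → skip
[5] flags=1001 VS?T → r5=0x97
[6] flags=1001 LE?F → skip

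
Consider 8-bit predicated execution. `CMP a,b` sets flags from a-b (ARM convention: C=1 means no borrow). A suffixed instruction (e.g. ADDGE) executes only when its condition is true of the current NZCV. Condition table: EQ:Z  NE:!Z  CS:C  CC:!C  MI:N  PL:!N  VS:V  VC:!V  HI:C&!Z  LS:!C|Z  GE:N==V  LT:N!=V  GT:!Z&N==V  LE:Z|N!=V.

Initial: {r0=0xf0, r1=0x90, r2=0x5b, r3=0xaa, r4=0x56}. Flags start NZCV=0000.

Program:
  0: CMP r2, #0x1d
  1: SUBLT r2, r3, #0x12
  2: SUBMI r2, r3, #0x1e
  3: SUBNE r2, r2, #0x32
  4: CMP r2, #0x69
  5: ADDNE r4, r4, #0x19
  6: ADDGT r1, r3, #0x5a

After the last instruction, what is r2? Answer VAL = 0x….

VAL = 0x29

0: ✓ CMP  NZCV=0010
1: · SUBLT
2: · SUBMI
3: ✓ SUBNE  r2←0x29
4: ✓ CMP  NZCV=1000
5: ✓ ADDNE  r4←0x6f
6: · ADDGT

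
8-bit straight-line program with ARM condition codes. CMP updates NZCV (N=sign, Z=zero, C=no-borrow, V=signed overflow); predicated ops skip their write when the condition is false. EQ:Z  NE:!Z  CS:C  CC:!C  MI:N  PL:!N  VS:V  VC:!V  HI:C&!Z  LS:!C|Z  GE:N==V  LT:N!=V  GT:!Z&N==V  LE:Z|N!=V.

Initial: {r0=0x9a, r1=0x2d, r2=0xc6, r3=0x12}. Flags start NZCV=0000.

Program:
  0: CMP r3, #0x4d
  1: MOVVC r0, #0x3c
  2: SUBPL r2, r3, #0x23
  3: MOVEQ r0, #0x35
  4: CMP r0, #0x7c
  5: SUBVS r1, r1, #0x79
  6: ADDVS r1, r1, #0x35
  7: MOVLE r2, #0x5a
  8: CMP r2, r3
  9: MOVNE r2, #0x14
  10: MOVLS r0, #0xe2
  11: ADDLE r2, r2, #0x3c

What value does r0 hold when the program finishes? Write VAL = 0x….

[0] flags=1000 → (cmp)
[1] flags=1000 VC?T → r0=0x3c
[2] flags=1000 PL?F → skip
[3] flags=1000 EQ?F → skip
[4] flags=1000 → (cmp)
[5] flags=1000 VS?F → skip
[6] flags=1000 VS?F → skip
[7] flags=1000 LE?T → r2=0x5a
[8] flags=0010 → (cmp)
[9] flags=0010 NE?T → r2=0x14
[10] flags=0010 LS?F → skip
[11] flags=0010 LE?F → skip

VAL = 0x3c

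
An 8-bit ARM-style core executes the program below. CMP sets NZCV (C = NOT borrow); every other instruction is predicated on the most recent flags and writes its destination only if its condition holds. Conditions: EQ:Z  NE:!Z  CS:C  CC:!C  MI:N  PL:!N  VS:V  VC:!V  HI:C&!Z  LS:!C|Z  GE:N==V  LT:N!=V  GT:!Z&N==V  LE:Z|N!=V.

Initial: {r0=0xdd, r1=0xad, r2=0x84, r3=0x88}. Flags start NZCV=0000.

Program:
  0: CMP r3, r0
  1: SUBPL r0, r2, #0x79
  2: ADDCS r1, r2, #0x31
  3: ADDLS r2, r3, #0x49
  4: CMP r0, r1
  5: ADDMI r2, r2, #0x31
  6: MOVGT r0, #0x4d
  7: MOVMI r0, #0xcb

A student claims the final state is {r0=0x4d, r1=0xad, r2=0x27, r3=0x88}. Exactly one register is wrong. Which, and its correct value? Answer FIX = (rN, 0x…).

0: ✓ CMP  NZCV=1000
1: · SUBPL
2: · ADDCS
3: ✓ ADDLS  r2←0xd1
4: ✓ CMP  NZCV=0010
5: · ADDMI
6: ✓ MOVGT  r0←0x4d
7: · MOVMI

FIX = (r2, 0xd1)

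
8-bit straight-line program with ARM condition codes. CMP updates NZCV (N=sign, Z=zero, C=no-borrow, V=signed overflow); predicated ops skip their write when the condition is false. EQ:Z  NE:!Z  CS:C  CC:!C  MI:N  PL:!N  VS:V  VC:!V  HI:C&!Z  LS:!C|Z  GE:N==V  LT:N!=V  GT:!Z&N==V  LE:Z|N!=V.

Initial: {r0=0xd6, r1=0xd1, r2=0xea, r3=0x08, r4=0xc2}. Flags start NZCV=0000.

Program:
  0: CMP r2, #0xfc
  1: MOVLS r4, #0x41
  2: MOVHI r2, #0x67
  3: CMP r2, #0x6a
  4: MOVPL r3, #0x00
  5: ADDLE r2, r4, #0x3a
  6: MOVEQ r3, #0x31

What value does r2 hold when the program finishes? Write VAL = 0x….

VAL = 0x7b

[0] flags=1000 → (cmp)
[1] flags=1000 LS?T → r4=0x41
[2] flags=1000 HI?F → skip
[3] flags=1010 → (cmp)
[4] flags=1010 PL?F → skip
[5] flags=1010 LE?T → r2=0x7b
[6] flags=1010 EQ?F → skip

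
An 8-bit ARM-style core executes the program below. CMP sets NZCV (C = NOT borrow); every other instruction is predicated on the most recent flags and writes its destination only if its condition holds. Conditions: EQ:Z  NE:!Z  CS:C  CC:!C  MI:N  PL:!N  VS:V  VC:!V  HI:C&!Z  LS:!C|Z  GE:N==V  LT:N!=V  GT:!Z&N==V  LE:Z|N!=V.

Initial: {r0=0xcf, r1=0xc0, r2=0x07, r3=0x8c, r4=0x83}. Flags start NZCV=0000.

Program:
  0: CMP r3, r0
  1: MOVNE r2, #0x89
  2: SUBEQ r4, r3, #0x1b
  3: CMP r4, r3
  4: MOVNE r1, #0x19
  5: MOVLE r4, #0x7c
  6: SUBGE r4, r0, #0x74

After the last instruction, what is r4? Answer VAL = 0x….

VAL = 0x7c

[0] flags=1000 → (cmp)
[1] flags=1000 NE?T → r2=0x89
[2] flags=1000 EQ?F → skip
[3] flags=1000 → (cmp)
[4] flags=1000 NE?T → r1=0x19
[5] flags=1000 LE?T → r4=0x7c
[6] flags=1000 GE?F → skip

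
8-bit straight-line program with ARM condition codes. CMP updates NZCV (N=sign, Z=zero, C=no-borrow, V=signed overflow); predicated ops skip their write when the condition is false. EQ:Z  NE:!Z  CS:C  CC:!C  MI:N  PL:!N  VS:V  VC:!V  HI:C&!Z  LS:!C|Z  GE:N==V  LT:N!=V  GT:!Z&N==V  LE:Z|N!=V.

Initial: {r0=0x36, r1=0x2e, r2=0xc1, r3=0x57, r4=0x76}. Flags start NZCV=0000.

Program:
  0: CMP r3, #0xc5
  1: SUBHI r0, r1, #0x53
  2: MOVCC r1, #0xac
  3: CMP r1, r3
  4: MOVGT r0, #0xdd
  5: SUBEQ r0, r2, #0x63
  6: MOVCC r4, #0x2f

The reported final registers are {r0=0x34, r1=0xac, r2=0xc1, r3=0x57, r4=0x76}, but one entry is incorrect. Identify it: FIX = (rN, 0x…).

[0] flags=1001 → (cmp)
[1] flags=1001 HI?F → skip
[2] flags=1001 CC?T → r1=0xac
[3] flags=0011 → (cmp)
[4] flags=0011 GT?F → skip
[5] flags=0011 EQ?F → skip
[6] flags=0011 CC?F → skip

FIX = (r0, 0x36)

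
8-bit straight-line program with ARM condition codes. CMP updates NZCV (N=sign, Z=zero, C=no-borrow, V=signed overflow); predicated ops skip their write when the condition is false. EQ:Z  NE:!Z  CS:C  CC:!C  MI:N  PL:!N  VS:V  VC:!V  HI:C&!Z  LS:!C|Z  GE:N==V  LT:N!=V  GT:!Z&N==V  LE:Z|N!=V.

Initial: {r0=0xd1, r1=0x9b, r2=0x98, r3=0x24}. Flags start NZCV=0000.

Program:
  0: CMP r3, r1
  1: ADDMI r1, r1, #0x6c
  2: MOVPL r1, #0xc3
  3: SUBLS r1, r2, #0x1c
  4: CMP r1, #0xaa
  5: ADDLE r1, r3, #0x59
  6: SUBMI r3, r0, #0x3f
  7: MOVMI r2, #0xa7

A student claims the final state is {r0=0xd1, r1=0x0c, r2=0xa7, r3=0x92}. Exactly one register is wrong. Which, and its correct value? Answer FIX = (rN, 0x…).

FIX = (r1, 0x7c)

[0] flags=1001 → (cmp)
[1] flags=1001 MI?T → r1=0x07
[2] flags=1001 PL?F → skip
[3] flags=1001 LS?T → r1=0x7c
[4] flags=1001 → (cmp)
[5] flags=1001 LE?F → skip
[6] flags=1001 MI?T → r3=0x92
[7] flags=1001 MI?T → r2=0xa7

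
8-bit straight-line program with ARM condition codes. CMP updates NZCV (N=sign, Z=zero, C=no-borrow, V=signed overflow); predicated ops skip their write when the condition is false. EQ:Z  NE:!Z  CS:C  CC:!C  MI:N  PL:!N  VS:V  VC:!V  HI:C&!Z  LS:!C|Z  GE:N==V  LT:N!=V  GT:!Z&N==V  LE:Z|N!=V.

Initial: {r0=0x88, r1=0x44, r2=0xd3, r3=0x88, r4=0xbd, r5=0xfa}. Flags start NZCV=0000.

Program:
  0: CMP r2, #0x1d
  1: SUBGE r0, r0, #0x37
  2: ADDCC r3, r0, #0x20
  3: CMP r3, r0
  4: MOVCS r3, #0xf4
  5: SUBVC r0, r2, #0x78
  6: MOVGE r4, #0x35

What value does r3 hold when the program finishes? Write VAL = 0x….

VAL = 0xf4

[0] flags=1010 → (cmp)
[1] flags=1010 GE?F → skip
[2] flags=1010 CC?F → skip
[3] flags=0110 → (cmp)
[4] flags=0110 CS?T → r3=0xf4
[5] flags=0110 VC?T → r0=0x5b
[6] flags=0110 GE?T → r4=0x35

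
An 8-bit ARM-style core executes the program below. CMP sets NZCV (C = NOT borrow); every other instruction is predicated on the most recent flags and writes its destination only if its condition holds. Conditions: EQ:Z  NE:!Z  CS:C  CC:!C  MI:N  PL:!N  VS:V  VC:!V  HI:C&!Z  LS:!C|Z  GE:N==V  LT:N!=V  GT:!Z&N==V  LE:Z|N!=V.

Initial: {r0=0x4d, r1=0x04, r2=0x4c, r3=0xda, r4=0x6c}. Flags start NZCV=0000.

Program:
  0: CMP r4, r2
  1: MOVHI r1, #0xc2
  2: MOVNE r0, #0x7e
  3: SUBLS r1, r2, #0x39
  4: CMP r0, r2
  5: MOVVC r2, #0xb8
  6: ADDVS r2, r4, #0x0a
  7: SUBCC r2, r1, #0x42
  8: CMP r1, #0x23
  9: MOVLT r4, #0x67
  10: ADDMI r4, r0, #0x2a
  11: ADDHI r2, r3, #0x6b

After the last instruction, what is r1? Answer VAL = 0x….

[0] flags=0010 → (cmp)
[1] flags=0010 HI?T → r1=0xc2
[2] flags=0010 NE?T → r0=0x7e
[3] flags=0010 LS?F → skip
[4] flags=0010 → (cmp)
[5] flags=0010 VC?T → r2=0xb8
[6] flags=0010 VS?F → skip
[7] flags=0010 CC?F → skip
[8] flags=1010 → (cmp)
[9] flags=1010 LT?T → r4=0x67
[10] flags=1010 MI?T → r4=0xa8
[11] flags=1010 HI?T → r2=0x45

VAL = 0xc2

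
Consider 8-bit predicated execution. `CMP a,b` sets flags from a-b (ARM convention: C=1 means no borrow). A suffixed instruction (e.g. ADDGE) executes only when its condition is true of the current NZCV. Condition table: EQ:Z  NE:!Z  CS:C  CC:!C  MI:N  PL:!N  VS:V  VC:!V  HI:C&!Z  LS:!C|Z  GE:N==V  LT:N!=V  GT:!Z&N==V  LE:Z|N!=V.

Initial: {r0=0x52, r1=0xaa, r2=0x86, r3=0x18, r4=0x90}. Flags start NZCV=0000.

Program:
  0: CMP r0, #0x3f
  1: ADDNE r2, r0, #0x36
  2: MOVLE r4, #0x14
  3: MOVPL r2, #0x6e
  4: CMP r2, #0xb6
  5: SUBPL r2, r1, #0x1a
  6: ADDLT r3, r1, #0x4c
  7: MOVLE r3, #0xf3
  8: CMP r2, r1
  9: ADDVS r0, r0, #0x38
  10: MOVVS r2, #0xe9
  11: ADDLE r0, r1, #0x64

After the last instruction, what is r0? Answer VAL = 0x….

VAL = 0x8a

[0] flags=0010 → (cmp)
[1] flags=0010 NE?T → r2=0x88
[2] flags=0010 LE?F → skip
[3] flags=0010 PL?T → r2=0x6e
[4] flags=1001 → (cmp)
[5] flags=1001 PL?F → skip
[6] flags=1001 LT?F → skip
[7] flags=1001 LE?F → skip
[8] flags=1001 → (cmp)
[9] flags=1001 VS?T → r0=0x8a
[10] flags=1001 VS?T → r2=0xe9
[11] flags=1001 LE?F → skip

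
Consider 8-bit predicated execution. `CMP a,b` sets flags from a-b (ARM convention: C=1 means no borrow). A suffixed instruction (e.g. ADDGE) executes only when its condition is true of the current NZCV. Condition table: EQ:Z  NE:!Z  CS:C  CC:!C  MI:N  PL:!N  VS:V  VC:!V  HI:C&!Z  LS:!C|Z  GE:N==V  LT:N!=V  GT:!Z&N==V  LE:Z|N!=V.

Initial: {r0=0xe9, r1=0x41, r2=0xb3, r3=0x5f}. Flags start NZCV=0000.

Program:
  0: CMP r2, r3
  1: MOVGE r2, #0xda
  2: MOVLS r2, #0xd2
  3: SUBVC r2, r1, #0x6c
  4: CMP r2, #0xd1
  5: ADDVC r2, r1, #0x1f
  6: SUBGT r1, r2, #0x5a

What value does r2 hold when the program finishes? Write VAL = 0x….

[0] flags=0011 → (cmp)
[1] flags=0011 GE?F → skip
[2] flags=0011 LS?F → skip
[3] flags=0011 VC?F → skip
[4] flags=1000 → (cmp)
[5] flags=1000 VC?T → r2=0x60
[6] flags=1000 GT?F → skip

VAL = 0x60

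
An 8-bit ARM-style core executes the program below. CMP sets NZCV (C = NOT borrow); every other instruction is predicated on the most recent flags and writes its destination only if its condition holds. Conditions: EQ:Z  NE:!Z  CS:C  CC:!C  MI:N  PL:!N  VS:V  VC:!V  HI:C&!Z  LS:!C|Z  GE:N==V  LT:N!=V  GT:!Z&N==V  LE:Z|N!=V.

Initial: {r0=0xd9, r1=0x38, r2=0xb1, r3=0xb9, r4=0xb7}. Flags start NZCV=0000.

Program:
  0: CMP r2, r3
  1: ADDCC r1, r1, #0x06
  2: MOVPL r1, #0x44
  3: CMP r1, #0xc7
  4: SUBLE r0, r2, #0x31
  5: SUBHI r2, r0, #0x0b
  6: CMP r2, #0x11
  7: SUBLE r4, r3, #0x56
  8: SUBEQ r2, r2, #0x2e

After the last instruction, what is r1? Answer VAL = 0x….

VAL = 0x3e

0: ✓ CMP  NZCV=1000
1: ✓ ADDCC  r1←0x3e
2: · MOVPL
3: ✓ CMP  NZCV=0000
4: · SUBLE
5: · SUBHI
6: ✓ CMP  NZCV=1010
7: ✓ SUBLE  r4←0x63
8: · SUBEQ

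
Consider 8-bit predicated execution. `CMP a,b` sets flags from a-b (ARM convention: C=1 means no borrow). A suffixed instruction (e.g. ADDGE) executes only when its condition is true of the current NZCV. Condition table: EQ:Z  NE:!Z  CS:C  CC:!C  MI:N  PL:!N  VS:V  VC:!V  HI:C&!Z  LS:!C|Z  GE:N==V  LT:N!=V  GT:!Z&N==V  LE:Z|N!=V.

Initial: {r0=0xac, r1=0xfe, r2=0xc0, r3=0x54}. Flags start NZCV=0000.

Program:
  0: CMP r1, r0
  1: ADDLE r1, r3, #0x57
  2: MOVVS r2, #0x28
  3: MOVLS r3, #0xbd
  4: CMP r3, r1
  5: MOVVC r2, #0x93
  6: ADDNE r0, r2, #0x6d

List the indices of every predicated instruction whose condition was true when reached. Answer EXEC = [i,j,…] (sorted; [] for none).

0: ✓ CMP  NZCV=0010
1: · ADDLE
2: · MOVVS
3: · MOVLS
4: ✓ CMP  NZCV=0000
5: ✓ MOVVC  r2←0x93
6: ✓ ADDNE  r0←0x00

EXEC = [5,6]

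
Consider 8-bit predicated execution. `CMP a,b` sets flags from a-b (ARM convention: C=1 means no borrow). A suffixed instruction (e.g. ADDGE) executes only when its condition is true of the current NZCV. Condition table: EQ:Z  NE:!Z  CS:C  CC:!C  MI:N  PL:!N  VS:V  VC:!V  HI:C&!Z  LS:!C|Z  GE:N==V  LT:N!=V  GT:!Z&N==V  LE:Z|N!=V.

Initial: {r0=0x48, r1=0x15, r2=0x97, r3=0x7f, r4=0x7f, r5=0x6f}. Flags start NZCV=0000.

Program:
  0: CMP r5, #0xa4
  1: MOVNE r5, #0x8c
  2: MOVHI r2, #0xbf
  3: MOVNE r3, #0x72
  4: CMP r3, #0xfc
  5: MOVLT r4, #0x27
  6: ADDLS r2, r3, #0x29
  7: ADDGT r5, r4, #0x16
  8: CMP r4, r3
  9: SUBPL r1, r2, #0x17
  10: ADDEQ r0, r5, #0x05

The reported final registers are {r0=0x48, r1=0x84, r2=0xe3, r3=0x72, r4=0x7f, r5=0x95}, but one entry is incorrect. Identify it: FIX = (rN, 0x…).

0: ✓ CMP  NZCV=1001
1: ✓ MOVNE  r5←0x8c
2: · MOVHI
3: ✓ MOVNE  r3←0x72
4: ✓ CMP  NZCV=0000
5: · MOVLT
6: ✓ ADDLS  r2←0x9b
7: ✓ ADDGT  r5←0x95
8: ✓ CMP  NZCV=0010
9: ✓ SUBPL  r1←0x84
10: · ADDEQ

FIX = (r2, 0x9b)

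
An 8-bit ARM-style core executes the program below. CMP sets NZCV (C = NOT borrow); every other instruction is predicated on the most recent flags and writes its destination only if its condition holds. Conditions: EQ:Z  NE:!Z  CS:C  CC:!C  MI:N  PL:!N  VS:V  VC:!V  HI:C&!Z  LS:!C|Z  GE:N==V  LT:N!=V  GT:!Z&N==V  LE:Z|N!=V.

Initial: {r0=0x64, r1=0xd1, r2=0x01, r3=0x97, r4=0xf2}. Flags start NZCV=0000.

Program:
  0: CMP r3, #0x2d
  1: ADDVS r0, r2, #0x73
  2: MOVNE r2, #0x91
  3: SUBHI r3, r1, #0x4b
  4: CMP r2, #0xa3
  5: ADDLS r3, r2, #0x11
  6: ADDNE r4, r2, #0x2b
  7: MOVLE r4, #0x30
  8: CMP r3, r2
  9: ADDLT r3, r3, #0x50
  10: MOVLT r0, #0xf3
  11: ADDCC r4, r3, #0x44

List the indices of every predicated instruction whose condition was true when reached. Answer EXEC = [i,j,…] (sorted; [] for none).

[0] flags=0011 → (cmp)
[1] flags=0011 VS?T → r0=0x74
[2] flags=0011 NE?T → r2=0x91
[3] flags=0011 HI?T → r3=0x86
[4] flags=1000 → (cmp)
[5] flags=1000 LS?T → r3=0xa2
[6] flags=1000 NE?T → r4=0xbc
[7] flags=1000 LE?T → r4=0x30
[8] flags=0010 → (cmp)
[9] flags=0010 LT?F → skip
[10] flags=0010 LT?F → skip
[11] flags=0010 CC?F → skip

EXEC = [1,2,3,5,6,7]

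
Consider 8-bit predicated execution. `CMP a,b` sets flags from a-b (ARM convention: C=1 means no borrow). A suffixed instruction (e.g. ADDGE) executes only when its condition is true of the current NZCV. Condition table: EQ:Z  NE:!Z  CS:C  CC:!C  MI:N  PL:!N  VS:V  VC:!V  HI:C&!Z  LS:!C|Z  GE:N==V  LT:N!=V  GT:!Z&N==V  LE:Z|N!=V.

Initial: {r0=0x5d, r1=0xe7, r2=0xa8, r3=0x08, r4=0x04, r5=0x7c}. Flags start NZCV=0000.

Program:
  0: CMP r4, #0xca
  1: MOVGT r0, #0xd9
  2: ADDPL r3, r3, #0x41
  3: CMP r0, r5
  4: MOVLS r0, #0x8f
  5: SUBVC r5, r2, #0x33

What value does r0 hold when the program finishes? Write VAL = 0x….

[0] flags=0000 → (cmp)
[1] flags=0000 GT?T → r0=0xd9
[2] flags=0000 PL?T → r3=0x49
[3] flags=0011 → (cmp)
[4] flags=0011 LS?F → skip
[5] flags=0011 VC?F → skip

VAL = 0xd9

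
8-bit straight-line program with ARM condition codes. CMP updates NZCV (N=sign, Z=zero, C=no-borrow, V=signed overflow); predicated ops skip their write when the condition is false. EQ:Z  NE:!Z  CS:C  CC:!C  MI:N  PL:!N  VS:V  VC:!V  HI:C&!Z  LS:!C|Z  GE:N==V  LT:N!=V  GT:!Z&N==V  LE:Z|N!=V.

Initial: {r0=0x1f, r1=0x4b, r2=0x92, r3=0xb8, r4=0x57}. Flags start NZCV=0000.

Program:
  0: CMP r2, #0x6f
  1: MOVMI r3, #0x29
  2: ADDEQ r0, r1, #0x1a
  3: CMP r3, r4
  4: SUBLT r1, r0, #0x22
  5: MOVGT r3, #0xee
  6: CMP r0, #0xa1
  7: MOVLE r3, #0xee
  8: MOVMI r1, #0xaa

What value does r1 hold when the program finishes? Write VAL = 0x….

VAL = 0xfd

0: ✓ CMP  NZCV=0011
1: · MOVMI
2: · ADDEQ
3: ✓ CMP  NZCV=0011
4: ✓ SUBLT  r1←0xfd
5: · MOVGT
6: ✓ CMP  NZCV=0000
7: · MOVLE
8: · MOVMI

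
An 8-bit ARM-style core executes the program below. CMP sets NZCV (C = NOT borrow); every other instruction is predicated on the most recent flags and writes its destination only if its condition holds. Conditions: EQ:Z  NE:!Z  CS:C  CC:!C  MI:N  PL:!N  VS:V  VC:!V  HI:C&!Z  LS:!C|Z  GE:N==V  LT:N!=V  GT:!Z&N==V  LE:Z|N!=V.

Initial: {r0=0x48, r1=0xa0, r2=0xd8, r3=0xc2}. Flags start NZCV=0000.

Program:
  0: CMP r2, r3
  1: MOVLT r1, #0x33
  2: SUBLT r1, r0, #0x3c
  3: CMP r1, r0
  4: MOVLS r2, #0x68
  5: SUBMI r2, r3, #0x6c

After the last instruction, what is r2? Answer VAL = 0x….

[0] flags=0010 → (cmp)
[1] flags=0010 LT?F → skip
[2] flags=0010 LT?F → skip
[3] flags=0011 → (cmp)
[4] flags=0011 LS?F → skip
[5] flags=0011 MI?F → skip

VAL = 0xd8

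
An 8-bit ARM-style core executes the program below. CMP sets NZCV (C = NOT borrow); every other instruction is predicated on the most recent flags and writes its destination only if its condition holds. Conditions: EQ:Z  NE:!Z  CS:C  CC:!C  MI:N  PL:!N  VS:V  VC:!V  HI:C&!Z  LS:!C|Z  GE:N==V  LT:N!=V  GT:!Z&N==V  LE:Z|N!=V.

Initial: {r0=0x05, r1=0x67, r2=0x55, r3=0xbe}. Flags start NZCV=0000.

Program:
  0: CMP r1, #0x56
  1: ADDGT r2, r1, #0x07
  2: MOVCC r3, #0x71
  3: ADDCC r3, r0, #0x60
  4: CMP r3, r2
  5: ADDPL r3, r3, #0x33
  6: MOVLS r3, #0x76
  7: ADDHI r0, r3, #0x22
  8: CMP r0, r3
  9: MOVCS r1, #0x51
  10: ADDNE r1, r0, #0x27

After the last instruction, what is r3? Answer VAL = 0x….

VAL = 0xf1

0: ✓ CMP  NZCV=0010
1: ✓ ADDGT  r2←0x6e
2: · MOVCC
3: · ADDCC
4: ✓ CMP  NZCV=0011
5: ✓ ADDPL  r3←0xf1
6: · MOVLS
7: ✓ ADDHI  r0←0x13
8: ✓ CMP  NZCV=0000
9: · MOVCS
10: ✓ ADDNE  r1←0x3a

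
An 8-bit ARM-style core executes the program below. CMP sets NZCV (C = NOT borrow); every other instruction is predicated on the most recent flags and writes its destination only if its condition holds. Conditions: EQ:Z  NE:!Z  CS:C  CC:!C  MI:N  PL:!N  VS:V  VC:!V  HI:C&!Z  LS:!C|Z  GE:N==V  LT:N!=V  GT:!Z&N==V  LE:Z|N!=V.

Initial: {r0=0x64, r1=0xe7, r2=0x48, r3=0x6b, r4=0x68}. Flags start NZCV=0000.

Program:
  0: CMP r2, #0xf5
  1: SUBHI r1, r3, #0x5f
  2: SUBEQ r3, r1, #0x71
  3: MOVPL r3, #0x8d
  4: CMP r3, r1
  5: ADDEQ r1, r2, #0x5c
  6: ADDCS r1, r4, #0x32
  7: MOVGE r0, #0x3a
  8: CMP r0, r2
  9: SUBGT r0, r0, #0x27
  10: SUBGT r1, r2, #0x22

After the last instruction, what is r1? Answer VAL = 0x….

0: ✓ CMP  NZCV=0000
1: · SUBHI
2: · SUBEQ
3: ✓ MOVPL  r3←0x8d
4: ✓ CMP  NZCV=1000
5: · ADDEQ
6: · ADDCS
7: · MOVGE
8: ✓ CMP  NZCV=0010
9: ✓ SUBGT  r0←0x3d
10: ✓ SUBGT  r1←0x26

VAL = 0x26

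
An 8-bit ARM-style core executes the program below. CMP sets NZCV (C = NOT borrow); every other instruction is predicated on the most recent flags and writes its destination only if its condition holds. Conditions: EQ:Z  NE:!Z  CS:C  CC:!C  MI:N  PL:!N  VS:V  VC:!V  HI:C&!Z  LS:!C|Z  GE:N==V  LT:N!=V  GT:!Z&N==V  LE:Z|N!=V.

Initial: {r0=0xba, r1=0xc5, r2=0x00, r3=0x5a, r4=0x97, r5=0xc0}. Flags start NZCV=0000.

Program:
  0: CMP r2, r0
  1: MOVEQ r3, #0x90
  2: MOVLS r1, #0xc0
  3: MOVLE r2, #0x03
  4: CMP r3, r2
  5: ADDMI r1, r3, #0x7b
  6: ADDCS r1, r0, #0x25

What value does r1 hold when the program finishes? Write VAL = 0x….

[0] flags=0000 → (cmp)
[1] flags=0000 EQ?F → skip
[2] flags=0000 LS?T → r1=0xc0
[3] flags=0000 LE?F → skip
[4] flags=0010 → (cmp)
[5] flags=0010 MI?F → skip
[6] flags=0010 CS?T → r1=0xdf

VAL = 0xdf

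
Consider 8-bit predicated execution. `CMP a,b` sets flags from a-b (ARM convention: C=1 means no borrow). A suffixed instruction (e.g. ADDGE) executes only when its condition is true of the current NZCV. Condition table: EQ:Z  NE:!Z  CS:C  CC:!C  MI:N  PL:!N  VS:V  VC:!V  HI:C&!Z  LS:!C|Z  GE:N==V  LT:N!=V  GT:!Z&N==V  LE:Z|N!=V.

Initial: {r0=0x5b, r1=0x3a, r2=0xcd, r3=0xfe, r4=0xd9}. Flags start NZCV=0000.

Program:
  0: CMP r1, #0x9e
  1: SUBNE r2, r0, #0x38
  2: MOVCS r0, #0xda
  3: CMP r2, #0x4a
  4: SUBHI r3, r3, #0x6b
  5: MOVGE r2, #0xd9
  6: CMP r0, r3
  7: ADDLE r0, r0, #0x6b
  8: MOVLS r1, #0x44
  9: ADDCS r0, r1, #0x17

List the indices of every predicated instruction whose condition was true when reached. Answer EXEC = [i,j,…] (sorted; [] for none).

0: ✓ CMP  NZCV=1001
1: ✓ SUBNE  r2←0x23
2: · MOVCS
3: ✓ CMP  NZCV=1000
4: · SUBHI
5: · MOVGE
6: ✓ CMP  NZCV=0000
7: · ADDLE
8: ✓ MOVLS  r1←0x44
9: · ADDCS

EXEC = [1,8]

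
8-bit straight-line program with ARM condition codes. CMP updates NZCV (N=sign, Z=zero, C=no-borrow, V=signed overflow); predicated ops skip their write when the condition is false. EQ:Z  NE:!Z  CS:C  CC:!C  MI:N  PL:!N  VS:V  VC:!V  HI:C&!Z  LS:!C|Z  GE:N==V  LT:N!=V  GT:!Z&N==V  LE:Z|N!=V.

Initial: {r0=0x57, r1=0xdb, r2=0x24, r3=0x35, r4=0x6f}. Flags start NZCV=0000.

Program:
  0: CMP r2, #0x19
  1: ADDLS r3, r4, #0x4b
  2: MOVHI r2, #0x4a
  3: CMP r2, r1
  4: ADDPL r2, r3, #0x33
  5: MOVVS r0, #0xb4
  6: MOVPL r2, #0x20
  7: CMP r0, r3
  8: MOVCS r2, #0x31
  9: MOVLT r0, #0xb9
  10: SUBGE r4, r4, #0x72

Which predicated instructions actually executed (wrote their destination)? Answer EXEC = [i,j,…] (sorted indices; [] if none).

EXEC = [2,4,6,8,10]

[0] flags=0010 → (cmp)
[1] flags=0010 LS?F → skip
[2] flags=0010 HI?T → r2=0x4a
[3] flags=0000 → (cmp)
[4] flags=0000 PL?T → r2=0x68
[5] flags=0000 VS?F → skip
[6] flags=0000 PL?T → r2=0x20
[7] flags=0010 → (cmp)
[8] flags=0010 CS?T → r2=0x31
[9] flags=0010 LT?F → skip
[10] flags=0010 GE?T → r4=0xfd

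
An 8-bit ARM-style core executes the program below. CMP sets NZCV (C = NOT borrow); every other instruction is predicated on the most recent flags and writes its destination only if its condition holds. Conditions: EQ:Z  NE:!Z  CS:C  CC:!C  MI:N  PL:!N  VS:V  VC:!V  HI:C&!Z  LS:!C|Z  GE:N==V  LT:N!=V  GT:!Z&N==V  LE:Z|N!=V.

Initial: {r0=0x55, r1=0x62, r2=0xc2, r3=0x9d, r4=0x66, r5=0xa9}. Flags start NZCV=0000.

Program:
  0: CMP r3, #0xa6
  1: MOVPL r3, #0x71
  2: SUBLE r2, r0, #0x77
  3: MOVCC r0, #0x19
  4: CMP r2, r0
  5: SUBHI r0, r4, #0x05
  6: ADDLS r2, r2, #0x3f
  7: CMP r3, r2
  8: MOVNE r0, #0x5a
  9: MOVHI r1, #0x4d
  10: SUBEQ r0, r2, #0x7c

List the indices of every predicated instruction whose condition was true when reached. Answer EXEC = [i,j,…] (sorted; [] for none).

EXEC = [2,3,5,8]

[0] flags=1000 → (cmp)
[1] flags=1000 PL?F → skip
[2] flags=1000 LE?T → r2=0xde
[3] flags=1000 CC?T → r0=0x19
[4] flags=1010 → (cmp)
[5] flags=1010 HI?T → r0=0x61
[6] flags=1010 LS?F → skip
[7] flags=1000 → (cmp)
[8] flags=1000 NE?T → r0=0x5a
[9] flags=1000 HI?F → skip
[10] flags=1000 EQ?F → skip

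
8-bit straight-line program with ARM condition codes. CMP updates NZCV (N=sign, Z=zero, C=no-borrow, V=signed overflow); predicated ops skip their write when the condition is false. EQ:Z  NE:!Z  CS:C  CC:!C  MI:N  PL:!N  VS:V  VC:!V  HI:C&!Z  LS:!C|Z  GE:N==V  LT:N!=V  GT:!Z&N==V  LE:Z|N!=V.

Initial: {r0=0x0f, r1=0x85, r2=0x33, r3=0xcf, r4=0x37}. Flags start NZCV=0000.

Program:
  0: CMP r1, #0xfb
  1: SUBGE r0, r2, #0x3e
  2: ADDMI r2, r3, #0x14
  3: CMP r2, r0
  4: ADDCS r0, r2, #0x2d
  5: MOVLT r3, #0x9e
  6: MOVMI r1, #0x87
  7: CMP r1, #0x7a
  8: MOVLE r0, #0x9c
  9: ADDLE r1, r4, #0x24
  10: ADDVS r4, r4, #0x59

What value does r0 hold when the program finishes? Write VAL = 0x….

[0] flags=1000 → (cmp)
[1] flags=1000 GE?F → skip
[2] flags=1000 MI?T → r2=0xe3
[3] flags=1010 → (cmp)
[4] flags=1010 CS?T → r0=0x10
[5] flags=1010 LT?T → r3=0x9e
[6] flags=1010 MI?T → r1=0x87
[7] flags=0011 → (cmp)
[8] flags=0011 LE?T → r0=0x9c
[9] flags=0011 LE?T → r1=0x5b
[10] flags=0011 VS?T → r4=0x90

VAL = 0x9c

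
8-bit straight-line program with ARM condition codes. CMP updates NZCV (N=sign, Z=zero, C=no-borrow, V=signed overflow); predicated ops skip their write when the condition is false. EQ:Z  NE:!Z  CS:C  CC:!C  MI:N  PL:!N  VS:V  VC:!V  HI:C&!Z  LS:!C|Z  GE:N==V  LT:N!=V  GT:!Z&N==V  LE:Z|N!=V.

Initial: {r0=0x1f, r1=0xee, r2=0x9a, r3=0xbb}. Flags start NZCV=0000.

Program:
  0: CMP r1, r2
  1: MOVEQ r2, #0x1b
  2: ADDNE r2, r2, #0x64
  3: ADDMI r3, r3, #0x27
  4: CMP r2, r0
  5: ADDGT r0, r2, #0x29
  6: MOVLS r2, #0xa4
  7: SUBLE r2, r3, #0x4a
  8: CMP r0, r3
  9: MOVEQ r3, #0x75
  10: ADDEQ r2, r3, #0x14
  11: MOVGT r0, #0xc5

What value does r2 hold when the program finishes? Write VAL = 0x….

[0] flags=0010 → (cmp)
[1] flags=0010 EQ?F → skip
[2] flags=0010 NE?T → r2=0xfe
[3] flags=0010 MI?F → skip
[4] flags=1010 → (cmp)
[5] flags=1010 GT?F → skip
[6] flags=1010 LS?F → skip
[7] flags=1010 LE?T → r2=0x71
[8] flags=0000 → (cmp)
[9] flags=0000 EQ?F → skip
[10] flags=0000 EQ?F → skip
[11] flags=0000 GT?T → r0=0xc5

VAL = 0x71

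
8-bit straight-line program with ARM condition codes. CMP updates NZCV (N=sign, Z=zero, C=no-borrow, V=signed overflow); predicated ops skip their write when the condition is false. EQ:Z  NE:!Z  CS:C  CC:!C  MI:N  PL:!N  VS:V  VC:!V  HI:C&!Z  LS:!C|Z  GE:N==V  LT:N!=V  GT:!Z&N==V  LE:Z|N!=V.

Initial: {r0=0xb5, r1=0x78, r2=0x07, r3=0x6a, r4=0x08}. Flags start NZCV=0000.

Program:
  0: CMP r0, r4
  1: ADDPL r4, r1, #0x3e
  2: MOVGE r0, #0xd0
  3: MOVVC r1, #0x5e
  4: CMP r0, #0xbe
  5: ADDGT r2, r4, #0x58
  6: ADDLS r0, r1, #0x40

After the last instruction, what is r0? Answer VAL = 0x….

VAL = 0x9e

0: ✓ CMP  NZCV=1010
1: · ADDPL
2: · MOVGE
3: ✓ MOVVC  r1←0x5e
4: ✓ CMP  NZCV=1000
5: · ADDGT
6: ✓ ADDLS  r0←0x9e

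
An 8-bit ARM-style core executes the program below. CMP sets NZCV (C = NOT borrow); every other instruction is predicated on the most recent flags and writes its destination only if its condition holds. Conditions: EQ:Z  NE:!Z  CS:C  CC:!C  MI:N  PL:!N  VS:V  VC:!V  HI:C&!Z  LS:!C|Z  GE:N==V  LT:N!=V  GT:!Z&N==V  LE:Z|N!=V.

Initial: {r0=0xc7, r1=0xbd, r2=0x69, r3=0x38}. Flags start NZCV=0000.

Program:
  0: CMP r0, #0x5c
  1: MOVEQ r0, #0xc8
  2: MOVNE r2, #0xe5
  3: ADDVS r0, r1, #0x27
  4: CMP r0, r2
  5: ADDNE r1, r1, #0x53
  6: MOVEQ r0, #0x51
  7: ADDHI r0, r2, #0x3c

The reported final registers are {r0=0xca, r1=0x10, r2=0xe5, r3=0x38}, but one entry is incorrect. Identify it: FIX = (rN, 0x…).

0: ✓ CMP  NZCV=0011
1: · MOVEQ
2: ✓ MOVNE  r2←0xe5
3: ✓ ADDVS  r0←0xe4
4: ✓ CMP  NZCV=1000
5: ✓ ADDNE  r1←0x10
6: · MOVEQ
7: · ADDHI

FIX = (r0, 0xe4)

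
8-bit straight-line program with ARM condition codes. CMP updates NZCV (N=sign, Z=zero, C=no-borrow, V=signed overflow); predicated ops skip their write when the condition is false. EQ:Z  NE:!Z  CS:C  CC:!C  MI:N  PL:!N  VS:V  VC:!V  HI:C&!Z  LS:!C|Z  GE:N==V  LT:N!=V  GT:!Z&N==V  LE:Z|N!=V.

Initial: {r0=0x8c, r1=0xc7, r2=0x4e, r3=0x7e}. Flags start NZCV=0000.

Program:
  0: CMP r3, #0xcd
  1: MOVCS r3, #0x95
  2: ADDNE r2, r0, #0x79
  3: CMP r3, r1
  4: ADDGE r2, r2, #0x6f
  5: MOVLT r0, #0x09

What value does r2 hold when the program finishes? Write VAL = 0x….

VAL = 0x74

[0] flags=1001 → (cmp)
[1] flags=1001 CS?F → skip
[2] flags=1001 NE?T → r2=0x05
[3] flags=1001 → (cmp)
[4] flags=1001 GE?T → r2=0x74
[5] flags=1001 LT?F → skip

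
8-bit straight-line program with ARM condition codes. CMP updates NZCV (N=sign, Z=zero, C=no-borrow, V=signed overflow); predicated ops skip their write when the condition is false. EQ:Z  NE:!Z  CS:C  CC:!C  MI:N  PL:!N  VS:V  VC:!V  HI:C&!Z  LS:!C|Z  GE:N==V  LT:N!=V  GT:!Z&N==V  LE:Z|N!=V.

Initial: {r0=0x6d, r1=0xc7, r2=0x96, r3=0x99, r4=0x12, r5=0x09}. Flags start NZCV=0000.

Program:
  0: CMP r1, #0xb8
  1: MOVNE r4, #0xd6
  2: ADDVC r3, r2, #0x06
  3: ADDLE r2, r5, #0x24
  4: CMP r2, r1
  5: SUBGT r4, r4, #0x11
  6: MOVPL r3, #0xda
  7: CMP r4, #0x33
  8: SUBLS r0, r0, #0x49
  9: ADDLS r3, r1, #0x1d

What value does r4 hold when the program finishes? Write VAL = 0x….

VAL = 0xd6

0: ✓ CMP  NZCV=0010
1: ✓ MOVNE  r4←0xd6
2: ✓ ADDVC  r3←0x9c
3: · ADDLE
4: ✓ CMP  NZCV=1000
5: · SUBGT
6: · MOVPL
7: ✓ CMP  NZCV=1010
8: · SUBLS
9: · ADDLS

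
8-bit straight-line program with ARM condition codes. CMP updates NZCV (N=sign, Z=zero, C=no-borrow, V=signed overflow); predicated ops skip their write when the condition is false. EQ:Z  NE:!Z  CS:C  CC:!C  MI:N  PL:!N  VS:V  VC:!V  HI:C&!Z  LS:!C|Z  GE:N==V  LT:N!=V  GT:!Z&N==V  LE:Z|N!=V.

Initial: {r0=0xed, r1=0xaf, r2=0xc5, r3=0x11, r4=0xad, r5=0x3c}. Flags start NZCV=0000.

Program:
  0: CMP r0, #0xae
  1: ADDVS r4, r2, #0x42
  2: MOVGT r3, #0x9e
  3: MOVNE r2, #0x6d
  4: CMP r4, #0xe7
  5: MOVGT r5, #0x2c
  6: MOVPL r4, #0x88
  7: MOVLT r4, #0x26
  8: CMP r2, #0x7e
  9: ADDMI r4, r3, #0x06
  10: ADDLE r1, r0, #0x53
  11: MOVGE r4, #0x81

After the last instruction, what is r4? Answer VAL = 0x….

VAL = 0xa4

0: ✓ CMP  NZCV=0010
1: · ADDVS
2: ✓ MOVGT  r3←0x9e
3: ✓ MOVNE  r2←0x6d
4: ✓ CMP  NZCV=1000
5: · MOVGT
6: · MOVPL
7: ✓ MOVLT  r4←0x26
8: ✓ CMP  NZCV=1000
9: ✓ ADDMI  r4←0xa4
10: ✓ ADDLE  r1←0x40
11: · MOVGE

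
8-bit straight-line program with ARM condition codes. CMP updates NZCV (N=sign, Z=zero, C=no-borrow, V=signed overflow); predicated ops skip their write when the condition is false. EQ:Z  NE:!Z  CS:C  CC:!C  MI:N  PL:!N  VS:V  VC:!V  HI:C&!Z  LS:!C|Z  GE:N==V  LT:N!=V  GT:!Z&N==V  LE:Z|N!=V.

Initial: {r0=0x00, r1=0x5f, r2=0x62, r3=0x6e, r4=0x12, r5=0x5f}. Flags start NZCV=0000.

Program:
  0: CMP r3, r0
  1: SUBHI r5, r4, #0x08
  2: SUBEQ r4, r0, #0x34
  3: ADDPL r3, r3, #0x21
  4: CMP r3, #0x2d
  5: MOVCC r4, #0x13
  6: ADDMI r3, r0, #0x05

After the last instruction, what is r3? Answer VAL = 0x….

[0] flags=0010 → (cmp)
[1] flags=0010 HI?T → r5=0x0a
[2] flags=0010 EQ?F → skip
[3] flags=0010 PL?T → r3=0x8f
[4] flags=0011 → (cmp)
[5] flags=0011 CC?F → skip
[6] flags=0011 MI?F → skip

VAL = 0x8f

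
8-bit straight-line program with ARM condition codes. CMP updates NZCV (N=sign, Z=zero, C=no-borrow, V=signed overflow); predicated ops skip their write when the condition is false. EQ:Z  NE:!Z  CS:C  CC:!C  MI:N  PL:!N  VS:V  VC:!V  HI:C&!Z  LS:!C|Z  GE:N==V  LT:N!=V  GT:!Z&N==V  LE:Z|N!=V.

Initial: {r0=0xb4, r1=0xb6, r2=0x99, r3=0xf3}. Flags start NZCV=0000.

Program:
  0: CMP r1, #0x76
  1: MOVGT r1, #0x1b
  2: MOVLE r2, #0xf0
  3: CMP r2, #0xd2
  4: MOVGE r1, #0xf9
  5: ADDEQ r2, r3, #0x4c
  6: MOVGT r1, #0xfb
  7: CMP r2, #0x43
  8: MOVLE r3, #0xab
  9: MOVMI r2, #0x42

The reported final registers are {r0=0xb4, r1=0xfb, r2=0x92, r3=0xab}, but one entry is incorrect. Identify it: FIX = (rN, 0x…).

0: ✓ CMP  NZCV=0011
1: · MOVGT
2: ✓ MOVLE  r2←0xf0
3: ✓ CMP  NZCV=0010
4: ✓ MOVGE  r1←0xf9
5: · ADDEQ
6: ✓ MOVGT  r1←0xfb
7: ✓ CMP  NZCV=1010
8: ✓ MOVLE  r3←0xab
9: ✓ MOVMI  r2←0x42

FIX = (r2, 0x42)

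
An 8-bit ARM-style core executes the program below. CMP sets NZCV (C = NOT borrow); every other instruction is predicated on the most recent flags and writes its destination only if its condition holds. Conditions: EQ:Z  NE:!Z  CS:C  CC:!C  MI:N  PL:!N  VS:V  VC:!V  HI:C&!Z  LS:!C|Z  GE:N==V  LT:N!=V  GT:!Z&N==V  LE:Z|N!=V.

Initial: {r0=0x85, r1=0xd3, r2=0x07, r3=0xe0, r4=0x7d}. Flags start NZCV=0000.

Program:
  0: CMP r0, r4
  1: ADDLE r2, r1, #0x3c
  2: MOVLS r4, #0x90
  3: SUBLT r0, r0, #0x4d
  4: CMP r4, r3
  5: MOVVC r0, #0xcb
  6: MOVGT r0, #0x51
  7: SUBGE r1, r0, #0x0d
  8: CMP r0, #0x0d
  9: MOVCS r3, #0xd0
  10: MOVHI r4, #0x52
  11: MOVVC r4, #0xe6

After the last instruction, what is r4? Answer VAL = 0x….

0: ✓ CMP  NZCV=0011
1: ✓ ADDLE  r2←0x0f
2: · MOVLS
3: ✓ SUBLT  r0←0x38
4: ✓ CMP  NZCV=1001
5: · MOVVC
6: ✓ MOVGT  r0←0x51
7: ✓ SUBGE  r1←0x44
8: ✓ CMP  NZCV=0010
9: ✓ MOVCS  r3←0xd0
10: ✓ MOVHI  r4←0x52
11: ✓ MOVVC  r4←0xe6

VAL = 0xe6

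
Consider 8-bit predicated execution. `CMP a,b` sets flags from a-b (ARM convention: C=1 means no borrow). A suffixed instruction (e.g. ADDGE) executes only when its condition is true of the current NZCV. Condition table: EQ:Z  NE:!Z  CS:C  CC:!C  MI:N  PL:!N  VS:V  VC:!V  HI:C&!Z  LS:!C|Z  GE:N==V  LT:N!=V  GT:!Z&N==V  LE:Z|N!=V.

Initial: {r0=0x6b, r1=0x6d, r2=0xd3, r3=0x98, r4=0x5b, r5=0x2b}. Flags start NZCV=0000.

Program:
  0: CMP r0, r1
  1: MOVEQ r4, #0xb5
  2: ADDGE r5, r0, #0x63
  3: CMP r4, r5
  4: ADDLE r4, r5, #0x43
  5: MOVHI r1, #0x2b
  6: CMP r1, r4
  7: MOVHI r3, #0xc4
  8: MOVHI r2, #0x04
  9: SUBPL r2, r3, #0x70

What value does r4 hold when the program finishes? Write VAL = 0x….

VAL = 0x5b

[0] flags=1000 → (cmp)
[1] flags=1000 EQ?F → skip
[2] flags=1000 GE?F → skip
[3] flags=0010 → (cmp)
[4] flags=0010 LE?F → skip
[5] flags=0010 HI?T → r1=0x2b
[6] flags=1000 → (cmp)
[7] flags=1000 HI?F → skip
[8] flags=1000 HI?F → skip
[9] flags=1000 PL?F → skip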